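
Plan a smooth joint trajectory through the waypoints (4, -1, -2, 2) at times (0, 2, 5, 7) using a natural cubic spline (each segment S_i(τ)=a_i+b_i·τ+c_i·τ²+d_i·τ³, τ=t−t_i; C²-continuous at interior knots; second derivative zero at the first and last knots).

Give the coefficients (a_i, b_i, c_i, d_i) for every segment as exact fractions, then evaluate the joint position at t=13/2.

Δ: Δ0=-5/2, Δ1=-1/3, Δ2=2
row 1: diag=10, rhs=13; c'=3/10, d'=13/10
row 2: denom=10−3·3/10=91/10; d'=(14−3·13/10)/(91/10)=101/91
back: M2=101/91
back: M1=13/10−3/10·101/91=88/91
M: M0=0, M1=88/91, M2=101/91, M3=0
seg 0: a=4, c=M0/2=0, d=(M1−M0)/(6·2)=22/273, b=Δ0−h0·(2M0+M1)/6=-1541/546
seg 1: a=-1, c=M1/2=44/91, d=(M2−M1)/(6·3)=1/126, b=Δ1−h1·(2M1+M2)/6=-1013/546
seg 2: a=-2, c=M2/2=101/182, d=(M3−M2)/(6·2)=-101/1092, b=Δ2−h2·(2M2+M3)/6=344/273
t_q=13/2 → seg 2, τ=3/2; S=-2+344/273·τ+101/182·τ²+-101/1092·τ³=2407/2912

  seg 0: a=4 b=-1541/546 c=0 d=22/273
  seg 1: a=-1 b=-1013/546 c=44/91 d=1/126
  seg 2: a=-2 b=344/273 c=101/182 d=-101/1092
S(13/2) = 2407/2912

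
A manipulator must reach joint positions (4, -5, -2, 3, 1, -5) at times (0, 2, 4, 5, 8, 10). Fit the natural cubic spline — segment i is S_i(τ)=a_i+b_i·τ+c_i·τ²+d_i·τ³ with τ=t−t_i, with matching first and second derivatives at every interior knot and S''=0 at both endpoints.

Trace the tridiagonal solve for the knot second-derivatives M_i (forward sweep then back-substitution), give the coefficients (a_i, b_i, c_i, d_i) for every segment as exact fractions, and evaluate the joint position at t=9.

  seg 0: a=4 b=-13123/2283 c=0 d=5699/18264
  seg 1: a=-5 b=-9149/4566 c=5699/3044 d=-1099/18264
  seg 2: a=-2 b=10874/2283 c=1150/761 d=-2909/2283
  seg 3: a=3 b=9047/2283 c=-1759/761 d=1754/6849
  seg 4: a=1 b=-6829/2283 c=-5/761 d=5/4566
S(9) = -3039/1522

Δ: Δ0=-9/2, Δ1=3/2, Δ2=5, Δ3=-2/3, Δ4=-3
row 1: diag=8, rhs=36; c'=1/4, d'=9/2
row 2: denom=6−2·1/4=11/2; d'=(21−2·9/2)/(11/2)=24/11
row 3: denom=8−1·2/11=86/11; d'=(-34−1·24/11)/(86/11)=-199/43
row 4: denom=10−3·33/86=761/86; d'=(-14−3·-199/43)/(761/86)=-10/761
back: M4=-10/761
back: M3=-199/43−33/86·-10/761=-3518/761
back: M2=24/11−2/11·-3518/761=2300/761
back: M1=9/2−1/4·2300/761=5699/1522
M: M0=0, M1=5699/1522, M2=2300/761, M3=-3518/761, M4=-10/761, M5=0
seg 0: a=4, c=M0/2=0, d=(M1−M0)/(6·2)=5699/18264, b=Δ0−h0·(2M0+M1)/6=-13123/2283
seg 1: a=-5, c=M1/2=5699/3044, d=(M2−M1)/(6·2)=-1099/18264, b=Δ1−h1·(2M1+M2)/6=-9149/4566
seg 2: a=-2, c=M2/2=1150/761, d=(M3−M2)/(6·1)=-2909/2283, b=Δ2−h2·(2M2+M3)/6=10874/2283
seg 3: a=3, c=M3/2=-1759/761, d=(M4−M3)/(6·3)=1754/6849, b=Δ3−h3·(2M3+M4)/6=9047/2283
seg 4: a=1, c=M4/2=-5/761, d=(M5−M4)/(6·2)=5/4566, b=Δ4−h4·(2M4+M5)/6=-6829/2283
t_q=9 → seg 4, τ=1; S=1+-6829/2283·τ+-5/761·τ²+5/4566·τ³=-3039/1522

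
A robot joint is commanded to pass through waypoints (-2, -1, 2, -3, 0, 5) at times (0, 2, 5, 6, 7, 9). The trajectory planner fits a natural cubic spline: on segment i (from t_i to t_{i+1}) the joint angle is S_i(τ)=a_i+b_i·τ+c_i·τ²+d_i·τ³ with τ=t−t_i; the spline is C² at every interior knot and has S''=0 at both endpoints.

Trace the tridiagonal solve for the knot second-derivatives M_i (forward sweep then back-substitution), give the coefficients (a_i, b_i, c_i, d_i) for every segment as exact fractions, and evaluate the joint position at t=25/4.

  seg 0: a=-2 b=-1021/3146 c=0 d=1297/6292
  seg 1: a=-1 b=6761/3146 c=3891/3146 d=-196/363
  seg 2: a=2 b=-15757/3146 c=-11397/3146 d=5712/1573
  seg 3: a=-3 b=-389/286 c=22875/3146 d=-4579/1573
  seg 4: a=0 b=13997/3146 c=-4599/3146 d=1533/6292
S(25/4) = -295077/100672

Δ: Δ0=1/2, Δ1=1, Δ2=-5, Δ3=3, Δ4=5/2
row 1: diag=10, rhs=3; c'=3/10, d'=3/10
row 2: denom=8−3·3/10=71/10; d'=(-36−3·3/10)/(71/10)=-369/71
row 3: denom=4−1·10/71=274/71; d'=(48−1·-369/71)/(274/71)=3777/274
row 4: denom=6−1·71/274=1573/274; d'=(-3−1·3777/274)/(1573/274)=-4599/1573
back: M4=-4599/1573
back: M3=3777/274−71/274·-4599/1573=22875/1573
back: M2=-369/71−10/71·22875/1573=-11397/1573
back: M1=3/10−3/10·-11397/1573=3891/1573
M: M0=0, M1=3891/1573, M2=-11397/1573, M3=22875/1573, M4=-4599/1573, M5=0
seg 0: a=-2, c=M0/2=0, d=(M1−M0)/(6·2)=1297/6292, b=Δ0−h0·(2M0+M1)/6=-1021/3146
seg 1: a=-1, c=M1/2=3891/3146, d=(M2−M1)/(6·3)=-196/363, b=Δ1−h1·(2M1+M2)/6=6761/3146
seg 2: a=2, c=M2/2=-11397/3146, d=(M3−M2)/(6·1)=5712/1573, b=Δ2−h2·(2M2+M3)/6=-15757/3146
seg 3: a=-3, c=M3/2=22875/3146, d=(M4−M3)/(6·1)=-4579/1573, b=Δ3−h3·(2M3+M4)/6=-389/286
seg 4: a=0, c=M4/2=-4599/3146, d=(M5−M4)/(6·2)=1533/6292, b=Δ4−h4·(2M4+M5)/6=13997/3146
t_q=25/4 → seg 3, τ=1/4; S=-3+-389/286·τ+22875/3146·τ²+-4579/1573·τ³=-295077/100672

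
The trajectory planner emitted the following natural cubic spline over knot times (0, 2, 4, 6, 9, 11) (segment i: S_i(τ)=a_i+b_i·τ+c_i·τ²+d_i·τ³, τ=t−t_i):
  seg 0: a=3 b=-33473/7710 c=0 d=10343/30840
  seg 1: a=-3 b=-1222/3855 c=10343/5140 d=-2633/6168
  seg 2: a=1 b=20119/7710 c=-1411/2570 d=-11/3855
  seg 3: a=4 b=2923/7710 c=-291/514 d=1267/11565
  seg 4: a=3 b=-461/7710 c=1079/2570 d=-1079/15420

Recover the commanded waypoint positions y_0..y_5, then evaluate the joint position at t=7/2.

y_0 = S_0(0) = a_0 = 3
y_1 = S_1(0) = a_1 = -3
y_2 = S_2(0) = a_2 = 1
y_3 = S_3(0) = a_3 = 4
y_4 = S_4(0) = a_4 = 3
y_5 = S_4(2) = 4
t_q=7/2 is in segment 1 (τ=3/2); S_1(τ)=-31961/82240

y_0=3 y_1=-3 y_2=1 y_3=4 y_4=3 y_5=4
S(7/2) = -31961/82240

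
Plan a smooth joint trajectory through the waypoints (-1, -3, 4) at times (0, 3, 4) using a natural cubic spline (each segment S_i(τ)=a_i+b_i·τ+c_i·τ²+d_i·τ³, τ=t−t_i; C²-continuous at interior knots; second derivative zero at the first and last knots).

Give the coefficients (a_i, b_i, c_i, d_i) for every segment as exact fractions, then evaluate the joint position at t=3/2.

  seg 0: a=-1 b=-85/24 c=0 d=23/72
  seg 1: a=-3 b=61/12 c=23/8 d=-23/24
S(3/2) = -335/64

Δ: Δ0=-2/3, Δ1=7
row 1: diag=8, rhs=46; c'=1/8, d'=23/4
back: M1=23/4
M: M0=0, M1=23/4, M2=0
seg 0: a=-1, c=M0/2=0, d=(M1−M0)/(6·3)=23/72, b=Δ0−h0·(2M0+M1)/6=-85/24
seg 1: a=-3, c=M1/2=23/8, d=(M2−M1)/(6·1)=-23/24, b=Δ1−h1·(2M1+M2)/6=61/12
t_q=3/2 → seg 0, τ=3/2; S=-1+-85/24·τ+0·τ²+23/72·τ³=-335/64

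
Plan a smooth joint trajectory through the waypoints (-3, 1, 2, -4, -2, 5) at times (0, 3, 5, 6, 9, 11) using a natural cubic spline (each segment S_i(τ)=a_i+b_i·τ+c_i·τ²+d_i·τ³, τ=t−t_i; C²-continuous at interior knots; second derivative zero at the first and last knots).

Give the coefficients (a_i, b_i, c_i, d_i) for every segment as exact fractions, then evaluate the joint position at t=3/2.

Δ: Δ0=4/3, Δ1=1/2, Δ2=-6, Δ3=2/3, Δ4=7/2
row 1: diag=10, rhs=-5; c'=1/5, d'=-1/2
row 2: denom=6−2·1/5=28/5; d'=(-39−2·-1/2)/(28/5)=-95/14
row 3: denom=8−1·5/28=219/28; d'=(40−1·-95/14)/(219/28)=1310/219
row 4: denom=10−3·28/73=646/73; d'=(17−3·1310/219)/(646/73)=-69/646
back: M4=-69/646
back: M3=1310/219−28/73·-69/646=5836/969
back: M2=-95/14−5/28·5836/969=-15235/1938
back: M1=-1/2−1/5·-15235/1938=1039/969
M: M0=0, M1=1039/969, M2=-15235/1938, M3=5836/969, M4=-69/646, M5=0
seg 0: a=-3, c=M0/2=0, d=(M1−M0)/(6·3)=1039/17442, b=Δ0−h0·(2M0+M1)/6=515/646
seg 1: a=1, c=M1/2=1039/1938, d=(M2−M1)/(6·2)=-5771/7752, b=Δ1−h1·(2M1+M2)/6=777/323
seg 2: a=2, c=M2/2=-15235/3876, d=(M3−M2)/(6·1)=8969/3876, b=Δ2−h2·(2M2+M3)/6=-8495/1938
seg 3: a=-4, c=M3/2=2918/969, d=(M4−M3)/(6·3)=-11879/34884, b=Δ3−h3·(2M3+M4)/6=-403/76
seg 4: a=-2, c=M4/2=-69/1292, d=(M5−M4)/(6·2)=23/2584, b=Δ4−h4·(2M4+M5)/6=2307/646
t_q=3/2 → seg 0, τ=3/2; S=-3+515/646·τ+0·τ²+1039/17442·τ³=-8285/5168

  seg 0: a=-3 b=515/646 c=0 d=1039/17442
  seg 1: a=1 b=777/323 c=1039/1938 d=-5771/7752
  seg 2: a=2 b=-8495/1938 c=-15235/3876 d=8969/3876
  seg 3: a=-4 b=-403/76 c=2918/969 d=-11879/34884
  seg 4: a=-2 b=2307/646 c=-69/1292 d=23/2584
S(3/2) = -8285/5168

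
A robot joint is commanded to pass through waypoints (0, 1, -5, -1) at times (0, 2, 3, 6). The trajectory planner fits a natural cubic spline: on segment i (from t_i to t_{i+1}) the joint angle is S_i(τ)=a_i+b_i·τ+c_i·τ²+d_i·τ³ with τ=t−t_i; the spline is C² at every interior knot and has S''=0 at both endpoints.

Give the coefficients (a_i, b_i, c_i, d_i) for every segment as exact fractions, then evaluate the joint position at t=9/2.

Δ: Δ0=1/2, Δ1=-6, Δ2=4/3
row 1: diag=6, rhs=-39; c'=1/6, d'=-13/2
row 2: denom=8−1·1/6=47/6; d'=(44−1·-13/2)/(47/6)=303/47
back: M2=303/47
back: M1=-13/2−1/6·303/47=-356/47
M: M0=0, M1=-356/47, M2=303/47, M3=0
seg 0: a=0, c=M0/2=0, d=(M1−M0)/(6·2)=-89/141, b=Δ0−h0·(2M0+M1)/6=853/282
seg 1: a=1, c=M1/2=-178/47, d=(M2−M1)/(6·1)=659/282, b=Δ1−h1·(2M1+M2)/6=-1283/282
seg 2: a=-5, c=M2/2=303/94, d=(M3−M2)/(6·3)=-101/282, b=Δ2−h2·(2M2+M3)/6=-721/141
t_q=9/2 → seg 2, τ=3/2; S=-5+-721/141·τ+303/94·τ²+-101/282·τ³=-4983/752

  seg 0: a=0 b=853/282 c=0 d=-89/141
  seg 1: a=1 b=-1283/282 c=-178/47 d=659/282
  seg 2: a=-5 b=-721/141 c=303/94 d=-101/282
S(9/2) = -4983/752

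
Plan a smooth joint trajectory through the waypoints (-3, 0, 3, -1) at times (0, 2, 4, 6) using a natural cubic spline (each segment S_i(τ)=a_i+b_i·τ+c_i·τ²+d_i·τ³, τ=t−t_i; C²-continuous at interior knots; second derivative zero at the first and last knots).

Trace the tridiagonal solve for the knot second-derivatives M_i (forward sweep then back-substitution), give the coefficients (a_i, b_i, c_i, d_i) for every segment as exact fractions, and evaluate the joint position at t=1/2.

  seg 0: a=-3 b=19/15 c=0 d=7/120
  seg 1: a=0 b=59/30 c=7/20 d=-7/24
  seg 2: a=3 b=-2/15 c=-7/5 d=7/30
S(1/2) = -151/64

Δ: Δ0=3/2, Δ1=3/2, Δ2=-2
row 1: diag=8, rhs=0; c'=1/4, d'=0
row 2: denom=8−2·1/4=15/2; d'=(-21−2·0)/(15/2)=-14/5
back: M2=-14/5
back: M1=0−1/4·-14/5=7/10
M: M0=0, M1=7/10, M2=-14/5, M3=0
seg 0: a=-3, c=M0/2=0, d=(M1−M0)/(6·2)=7/120, b=Δ0−h0·(2M0+M1)/6=19/15
seg 1: a=0, c=M1/2=7/20, d=(M2−M1)/(6·2)=-7/24, b=Δ1−h1·(2M1+M2)/6=59/30
seg 2: a=3, c=M2/2=-7/5, d=(M3−M2)/(6·2)=7/30, b=Δ2−h2·(2M2+M3)/6=-2/15
t_q=1/2 → seg 0, τ=1/2; S=-3+19/15·τ+0·τ²+7/120·τ³=-151/64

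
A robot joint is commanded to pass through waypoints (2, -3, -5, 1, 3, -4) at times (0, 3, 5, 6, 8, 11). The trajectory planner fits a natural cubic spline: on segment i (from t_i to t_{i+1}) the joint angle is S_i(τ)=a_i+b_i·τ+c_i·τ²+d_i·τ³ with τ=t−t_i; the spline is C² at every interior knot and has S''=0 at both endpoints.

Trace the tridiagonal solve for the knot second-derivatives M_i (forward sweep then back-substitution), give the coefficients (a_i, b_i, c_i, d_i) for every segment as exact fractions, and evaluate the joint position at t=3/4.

Δ: Δ0=-5/3, Δ1=-1, Δ2=6, Δ3=1, Δ4=-7/3
row 1: diag=10, rhs=4; c'=1/5, d'=2/5
row 2: denom=6−2·1/5=28/5; d'=(42−2·2/5)/(28/5)=103/14
row 3: denom=6−1·5/28=163/28; d'=(-30−1·103/14)/(163/28)=-1046/163
row 4: denom=10−2·56/163=1518/163; d'=(-20−2·-1046/163)/(1518/163)=-584/759
back: M4=-584/759
back: M3=-1046/163−56/163·-584/759=-4670/759
back: M2=103/14−5/28·-4670/759=6418/759
back: M1=2/5−1/5·6418/759=-980/759
M: M0=0, M1=-980/759, M2=6418/759, M3=-4670/759, M4=-584/759, M5=0
seg 0: a=2, c=M0/2=0, d=(M1−M0)/(6·3)=-490/6831, b=Δ0−h0·(2M0+M1)/6=-775/759
seg 1: a=-3, c=M1/2=-490/759, d=(M2−M1)/(6·2)=411/506, b=Δ1−h1·(2M1+M2)/6=-2245/759
seg 2: a=-5, c=M2/2=3209/759, d=(M3−M2)/(6·1)=-56/23, b=Δ2−h2·(2M2+M3)/6=3193/759
seg 3: a=1, c=M3/2=-2335/759, d=(M4−M3)/(6·2)=227/506, b=Δ3−h3·(2M3+M4)/6=4067/759
seg 4: a=3, c=M4/2=-292/759, d=(M5−M4)/(6·3)=292/6831, b=Δ4−h4·(2M4+M5)/6=-1187/759
t_q=3/4 → seg 0, τ=3/4; S=2+-775/759·τ+0·τ²+-490/6831·τ³=9747/8096

  seg 0: a=2 b=-775/759 c=0 d=-490/6831
  seg 1: a=-3 b=-2245/759 c=-490/759 d=411/506
  seg 2: a=-5 b=3193/759 c=3209/759 d=-56/23
  seg 3: a=1 b=4067/759 c=-2335/759 d=227/506
  seg 4: a=3 b=-1187/759 c=-292/759 d=292/6831
S(3/4) = 9747/8096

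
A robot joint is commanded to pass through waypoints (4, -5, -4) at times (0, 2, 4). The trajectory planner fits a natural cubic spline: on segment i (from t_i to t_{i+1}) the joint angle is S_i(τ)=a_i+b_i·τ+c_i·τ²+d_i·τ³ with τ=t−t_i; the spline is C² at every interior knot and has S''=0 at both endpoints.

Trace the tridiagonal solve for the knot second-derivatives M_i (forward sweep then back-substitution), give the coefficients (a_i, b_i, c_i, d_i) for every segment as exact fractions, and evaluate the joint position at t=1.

  seg 0: a=4 b=-23/4 c=0 d=5/16
  seg 1: a=-5 b=-2 c=15/8 d=-5/16
S(1) = -23/16

Δ: Δ0=-9/2, Δ1=1/2
row 1: diag=8, rhs=30; c'=1/4, d'=15/4
back: M1=15/4
M: M0=0, M1=15/4, M2=0
seg 0: a=4, c=M0/2=0, d=(M1−M0)/(6·2)=5/16, b=Δ0−h0·(2M0+M1)/6=-23/4
seg 1: a=-5, c=M1/2=15/8, d=(M2−M1)/(6·2)=-5/16, b=Δ1−h1·(2M1+M2)/6=-2
t_q=1 → seg 0, τ=1; S=4+-23/4·τ+0·τ²+5/16·τ³=-23/16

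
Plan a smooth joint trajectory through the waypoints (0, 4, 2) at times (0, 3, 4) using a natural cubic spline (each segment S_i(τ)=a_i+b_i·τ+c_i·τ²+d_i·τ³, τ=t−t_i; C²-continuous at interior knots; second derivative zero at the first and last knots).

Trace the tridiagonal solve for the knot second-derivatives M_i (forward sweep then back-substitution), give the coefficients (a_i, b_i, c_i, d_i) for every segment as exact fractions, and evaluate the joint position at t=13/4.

  seg 0: a=0 b=31/12 c=0 d=-5/36
  seg 1: a=4 b=-7/6 c=-5/4 d=5/12
S(13/4) = 931/256

Δ: Δ0=4/3, Δ1=-2
row 1: diag=8, rhs=-20; c'=1/8, d'=-5/2
back: M1=-5/2
M: M0=0, M1=-5/2, M2=0
seg 0: a=0, c=M0/2=0, d=(M1−M0)/(6·3)=-5/36, b=Δ0−h0·(2M0+M1)/6=31/12
seg 1: a=4, c=M1/2=-5/4, d=(M2−M1)/(6·1)=5/12, b=Δ1−h1·(2M1+M2)/6=-7/6
t_q=13/4 → seg 1, τ=1/4; S=4+-7/6·τ+-5/4·τ²+5/12·τ³=931/256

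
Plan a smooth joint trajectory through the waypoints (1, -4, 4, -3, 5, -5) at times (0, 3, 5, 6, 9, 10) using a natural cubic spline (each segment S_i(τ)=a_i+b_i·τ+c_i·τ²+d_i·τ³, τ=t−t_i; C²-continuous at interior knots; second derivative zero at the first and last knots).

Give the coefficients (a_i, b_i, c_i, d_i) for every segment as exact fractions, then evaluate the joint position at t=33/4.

  seg 0: a=1 b=-1233/250 c=0 d=2449/6750
  seg 1: a=-4 b=608/125 c=2449/750 d=-2773/1500
  seg 2: a=4 b=-1597/375 c=-587/75 d=1907/375
  seg 3: a=-3 b=-582/125 c=2786/375 d=-5612/3375
  seg 4: a=5 b=-622/125 c=-942/125 d=314/125
S(33/4) = 10389/2000

Δ: Δ0=-5/3, Δ1=4, Δ2=-7, Δ3=8/3, Δ4=-10
row 1: diag=10, rhs=34; c'=1/5, d'=17/5
row 2: denom=6−2·1/5=28/5; d'=(-66−2·17/5)/(28/5)=-13
row 3: denom=8−1·5/28=219/28; d'=(58−1·-13)/(219/28)=1988/219
row 4: denom=8−3·28/73=500/73; d'=(-76−3·1988/219)/(500/73)=-1884/125
back: M4=-1884/125
back: M3=1988/219−28/73·-1884/125=5572/375
back: M2=-13−5/28·5572/375=-1174/75
back: M1=17/5−1/5·-1174/75=2449/375
M: M0=0, M1=2449/375, M2=-1174/75, M3=5572/375, M4=-1884/125, M5=0
seg 0: a=1, c=M0/2=0, d=(M1−M0)/(6·3)=2449/6750, b=Δ0−h0·(2M0+M1)/6=-1233/250
seg 1: a=-4, c=M1/2=2449/750, d=(M2−M1)/(6·2)=-2773/1500, b=Δ1−h1·(2M1+M2)/6=608/125
seg 2: a=4, c=M2/2=-587/75, d=(M3−M2)/(6·1)=1907/375, b=Δ2−h2·(2M2+M3)/6=-1597/375
seg 3: a=-3, c=M3/2=2786/375, d=(M4−M3)/(6·3)=-5612/3375, b=Δ3−h3·(2M3+M4)/6=-582/125
seg 4: a=5, c=M4/2=-942/125, d=(M5−M4)/(6·1)=314/125, b=Δ4−h4·(2M4+M5)/6=-622/125
t_q=33/4 → seg 3, τ=9/4; S=-3+-582/125·τ+2786/375·τ²+-5612/3375·τ³=10389/2000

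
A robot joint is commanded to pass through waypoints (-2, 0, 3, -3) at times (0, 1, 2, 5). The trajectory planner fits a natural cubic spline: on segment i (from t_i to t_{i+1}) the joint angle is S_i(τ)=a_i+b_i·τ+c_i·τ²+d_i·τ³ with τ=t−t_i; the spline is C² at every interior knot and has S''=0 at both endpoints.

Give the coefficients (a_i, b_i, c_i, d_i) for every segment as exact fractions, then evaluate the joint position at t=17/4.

  seg 0: a=-2 b=49/31 c=0 d=13/31
  seg 1: a=0 b=88/31 c=39/31 d=-34/31
  seg 2: a=3 b=64/31 c=-63/31 d=7/31
S(17/4) = -141/1984

Δ: Δ0=2, Δ1=3, Δ2=-2
row 1: diag=4, rhs=6; c'=1/4, d'=3/2
row 2: denom=8−1·1/4=31/4; d'=(-30−1·3/2)/(31/4)=-126/31
back: M2=-126/31
back: M1=3/2−1/4·-126/31=78/31
M: M0=0, M1=78/31, M2=-126/31, M3=0
seg 0: a=-2, c=M0/2=0, d=(M1−M0)/(6·1)=13/31, b=Δ0−h0·(2M0+M1)/6=49/31
seg 1: a=0, c=M1/2=39/31, d=(M2−M1)/(6·1)=-34/31, b=Δ1−h1·(2M1+M2)/6=88/31
seg 2: a=3, c=M2/2=-63/31, d=(M3−M2)/(6·3)=7/31, b=Δ2−h2·(2M2+M3)/6=64/31
t_q=17/4 → seg 2, τ=9/4; S=3+64/31·τ+-63/31·τ²+7/31·τ³=-141/1984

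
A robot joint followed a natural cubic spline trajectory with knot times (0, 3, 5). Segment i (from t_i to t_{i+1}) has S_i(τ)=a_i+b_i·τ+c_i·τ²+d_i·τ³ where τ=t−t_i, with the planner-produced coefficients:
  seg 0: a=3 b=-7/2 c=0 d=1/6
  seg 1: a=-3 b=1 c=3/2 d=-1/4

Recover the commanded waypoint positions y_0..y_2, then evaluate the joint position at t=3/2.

y_0 = S_0(0) = a_0 = 3
y_1 = S_1(0) = a_1 = -3
y_2 = S_1(2) = 3
t_q=3/2 is in segment 0 (τ=3/2); S_0(τ)=-27/16

y_0=3 y_1=-3 y_2=3
S(3/2) = -27/16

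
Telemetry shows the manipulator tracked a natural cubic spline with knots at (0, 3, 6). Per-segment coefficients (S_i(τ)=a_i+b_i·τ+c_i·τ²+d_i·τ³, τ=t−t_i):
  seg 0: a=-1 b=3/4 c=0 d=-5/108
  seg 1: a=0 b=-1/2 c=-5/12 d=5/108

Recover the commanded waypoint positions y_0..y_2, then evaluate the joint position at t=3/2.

y_0=-1 y_1=0 y_2=-4
S(3/2) = -1/32

y_0 = S_0(0) = a_0 = -1
y_1 = S_1(0) = a_1 = 0
y_2 = S_1(3) = -4
t_q=3/2 is in segment 0 (τ=3/2); S_0(τ)=-1/32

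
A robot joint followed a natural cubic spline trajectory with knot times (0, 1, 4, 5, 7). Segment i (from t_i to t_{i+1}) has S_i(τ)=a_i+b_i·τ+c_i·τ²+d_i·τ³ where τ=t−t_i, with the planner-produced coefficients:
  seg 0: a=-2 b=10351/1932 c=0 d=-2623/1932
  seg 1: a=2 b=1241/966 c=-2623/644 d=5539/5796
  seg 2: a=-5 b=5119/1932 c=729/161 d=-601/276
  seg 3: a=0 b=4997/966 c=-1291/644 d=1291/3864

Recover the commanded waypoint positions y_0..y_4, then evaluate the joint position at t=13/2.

y_0=-2 y_1=2 y_2=-5 y_3=0 y_4=5
S(13/2) = 45095/10304

y_0 = S_0(0) = a_0 = -2
y_1 = S_1(0) = a_1 = 2
y_2 = S_2(0) = a_2 = -5
y_3 = S_3(0) = a_3 = 0
y_4 = S_3(2) = 5
t_q=13/2 is in segment 3 (τ=3/2); S_3(τ)=45095/10304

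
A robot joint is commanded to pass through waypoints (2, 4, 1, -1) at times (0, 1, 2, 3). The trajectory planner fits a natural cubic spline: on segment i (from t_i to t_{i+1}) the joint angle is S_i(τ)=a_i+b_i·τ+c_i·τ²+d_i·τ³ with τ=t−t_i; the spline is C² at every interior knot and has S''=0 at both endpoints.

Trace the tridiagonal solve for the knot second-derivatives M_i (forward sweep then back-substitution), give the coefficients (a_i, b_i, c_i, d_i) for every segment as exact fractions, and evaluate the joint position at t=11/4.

  seg 0: a=2 b=17/5 c=0 d=-7/5
  seg 1: a=4 b=-4/5 c=-21/5 d=2
  seg 2: a=1 b=-16/5 c=9/5 d=-3/5
S(11/4) = -41/64

Δ: Δ0=2, Δ1=-3, Δ2=-2
row 1: diag=4, rhs=-30; c'=1/4, d'=-15/2
row 2: denom=4−1·1/4=15/4; d'=(6−1·-15/2)/(15/4)=18/5
back: M2=18/5
back: M1=-15/2−1/4·18/5=-42/5
M: M0=0, M1=-42/5, M2=18/5, M3=0
seg 0: a=2, c=M0/2=0, d=(M1−M0)/(6·1)=-7/5, b=Δ0−h0·(2M0+M1)/6=17/5
seg 1: a=4, c=M1/2=-21/5, d=(M2−M1)/(6·1)=2, b=Δ1−h1·(2M1+M2)/6=-4/5
seg 2: a=1, c=M2/2=9/5, d=(M3−M2)/(6·1)=-3/5, b=Δ2−h2·(2M2+M3)/6=-16/5
t_q=11/4 → seg 2, τ=3/4; S=1+-16/5·τ+9/5·τ²+-3/5·τ³=-41/64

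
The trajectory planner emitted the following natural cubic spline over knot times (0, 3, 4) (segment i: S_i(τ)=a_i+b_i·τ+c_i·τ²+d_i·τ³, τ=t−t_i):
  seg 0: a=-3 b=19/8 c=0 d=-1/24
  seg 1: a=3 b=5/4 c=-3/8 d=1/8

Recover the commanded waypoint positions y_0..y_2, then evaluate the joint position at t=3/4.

y_0 = S_0(0) = a_0 = -3
y_1 = S_1(0) = a_1 = 3
y_2 = S_1(1) = 4
t_q=3/4 is in segment 0 (τ=3/4); S_0(τ)=-633/512

y_0=-3 y_1=3 y_2=4
S(3/4) = -633/512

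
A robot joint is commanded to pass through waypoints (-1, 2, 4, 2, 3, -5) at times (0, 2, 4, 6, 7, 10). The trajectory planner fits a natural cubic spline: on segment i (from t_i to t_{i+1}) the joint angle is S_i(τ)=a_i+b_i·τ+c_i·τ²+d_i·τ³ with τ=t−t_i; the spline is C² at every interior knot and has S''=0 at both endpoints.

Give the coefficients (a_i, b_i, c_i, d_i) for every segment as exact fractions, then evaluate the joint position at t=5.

Δ: Δ0=3/2, Δ1=1, Δ2=-1, Δ3=1, Δ4=-8/3
row 1: diag=8, rhs=-3; c'=1/4, d'=-3/8
row 2: denom=8−2·1/4=15/2; d'=(-12−2·-3/8)/(15/2)=-3/2
row 3: denom=6−2·4/15=82/15; d'=(12−2·-3/2)/(82/15)=225/82
row 4: denom=8−1·15/82=641/82; d'=(-22−1·225/82)/(641/82)=-2029/641
back: M4=-2029/641
back: M3=225/82−15/82·-2029/641=2130/641
back: M2=-3/2−4/15·2130/641=-3059/1282
back: M1=-3/8−1/4·-3059/1282=142/641
M: M0=0, M1=142/641, M2=-3059/1282, M3=2130/641, M4=-2029/641, M5=0
seg 0: a=-1, c=M0/2=0, d=(M1−M0)/(6·2)=71/3846, b=Δ0−h0·(2M0+M1)/6=5485/3846
seg 1: a=2, c=M1/2=71/641, d=(M2−M1)/(6·2)=-3343/15384, b=Δ1−h1·(2M1+M2)/6=6337/3846
seg 2: a=4, c=M2/2=-3059/2564, d=(M3−M2)/(6·2)=7319/15384, b=Δ2−h2·(2M2+M3)/6=-994/1923
seg 3: a=2, c=M3/2=1065/641, d=(M4−M3)/(6·1)=-4159/3846, b=Δ3−h3·(2M3+M4)/6=1615/3846
seg 4: a=3, c=M4/2=-2029/1282, d=(M5−M4)/(6·3)=2029/11538, b=Δ4−h4·(2M4+M5)/6=959/1923
t_q=5 → seg 2, τ=1; S=4+-994/1923·τ+-3059/2564·τ²+7319/15384·τ³=14183/5128

  seg 0: a=-1 b=5485/3846 c=0 d=71/3846
  seg 1: a=2 b=6337/3846 c=71/641 d=-3343/15384
  seg 2: a=4 b=-994/1923 c=-3059/2564 d=7319/15384
  seg 3: a=2 b=1615/3846 c=1065/641 d=-4159/3846
  seg 4: a=3 b=959/1923 c=-2029/1282 d=2029/11538
S(5) = 14183/5128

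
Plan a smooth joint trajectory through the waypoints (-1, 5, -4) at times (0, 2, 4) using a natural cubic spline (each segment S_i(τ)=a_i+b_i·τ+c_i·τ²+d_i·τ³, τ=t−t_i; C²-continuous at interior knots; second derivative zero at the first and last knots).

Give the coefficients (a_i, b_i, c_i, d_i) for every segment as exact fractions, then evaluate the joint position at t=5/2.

Δ: Δ0=3, Δ1=-9/2
row 1: diag=8, rhs=-45; c'=1/4, d'=-45/8
back: M1=-45/8
M: M0=0, M1=-45/8, M2=0
seg 0: a=-1, c=M0/2=0, d=(M1−M0)/(6·2)=-15/32, b=Δ0−h0·(2M0+M1)/6=39/8
seg 1: a=5, c=M1/2=-45/16, d=(M2−M1)/(6·2)=15/32, b=Δ1−h1·(2M1+M2)/6=-3/4
t_q=5/2 → seg 1, τ=1/2; S=5+-3/4·τ+-45/16·τ²+15/32·τ³=1019/256

  seg 0: a=-1 b=39/8 c=0 d=-15/32
  seg 1: a=5 b=-3/4 c=-45/16 d=15/32
S(5/2) = 1019/256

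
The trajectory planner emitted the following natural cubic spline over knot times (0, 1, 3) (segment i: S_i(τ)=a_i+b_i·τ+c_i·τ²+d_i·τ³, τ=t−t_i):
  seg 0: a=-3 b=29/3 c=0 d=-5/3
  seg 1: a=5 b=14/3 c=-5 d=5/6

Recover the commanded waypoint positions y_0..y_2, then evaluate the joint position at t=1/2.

y_0 = S_0(0) = a_0 = -3
y_1 = S_1(0) = a_1 = 5
y_2 = S_1(2) = 1
t_q=1/2 is in segment 0 (τ=1/2); S_0(τ)=13/8

y_0=-3 y_1=5 y_2=1
S(1/2) = 13/8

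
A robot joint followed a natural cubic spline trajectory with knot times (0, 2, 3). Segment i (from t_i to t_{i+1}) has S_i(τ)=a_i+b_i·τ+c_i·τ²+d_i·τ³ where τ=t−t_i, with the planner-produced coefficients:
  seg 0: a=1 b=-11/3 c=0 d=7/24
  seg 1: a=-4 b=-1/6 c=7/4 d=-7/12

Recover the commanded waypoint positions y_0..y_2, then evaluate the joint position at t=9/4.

y_0=1 y_1=-4 y_2=-3
S(9/4) = -1009/256

y_0 = S_0(0) = a_0 = 1
y_1 = S_1(0) = a_1 = -4
y_2 = S_1(1) = -3
t_q=9/4 is in segment 1 (τ=1/4); S_1(τ)=-1009/256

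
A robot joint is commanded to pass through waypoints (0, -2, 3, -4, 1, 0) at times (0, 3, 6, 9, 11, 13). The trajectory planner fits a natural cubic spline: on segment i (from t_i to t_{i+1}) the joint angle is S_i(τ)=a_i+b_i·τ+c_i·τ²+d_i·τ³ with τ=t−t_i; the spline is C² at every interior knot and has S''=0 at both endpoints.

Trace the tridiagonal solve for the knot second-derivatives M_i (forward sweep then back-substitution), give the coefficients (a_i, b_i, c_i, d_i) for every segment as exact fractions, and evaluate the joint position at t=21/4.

  seg 0: a=0 b=-2681/1566 c=0 d=1637/14094
  seg 1: a=-2 b=1115/783 c=1637/1566 d=-4531/14094
  seg 2: a=3 b=-1541/1566 c=-1447/783 d=6569/14094
  seg 3: a=-4 b=401/783 c=1225/522 d=-4237/6264
  seg 4: a=1 b=2791/1566 c=-1787/1044 d=1787/6264
S(21/4) = 31561/11136

Δ: Δ0=-2/3, Δ1=5/3, Δ2=-7/3, Δ3=5/2, Δ4=-1/2
row 1: diag=12, rhs=14; c'=1/4, d'=7/6
row 2: denom=12−3·1/4=45/4; d'=(-24−3·7/6)/(45/4)=-22/9
row 3: denom=10−3·4/15=46/5; d'=(29−3·-22/9)/(46/5)=545/138
row 4: denom=8−2·5/23=174/23; d'=(-18−2·545/138)/(174/23)=-1787/522
back: M4=-1787/522
back: M3=545/138−5/23·-1787/522=1225/261
back: M2=-22/9−4/15·1225/261=-2894/783
back: M1=7/6−1/4·-2894/783=1637/783
M: M0=0, M1=1637/783, M2=-2894/783, M3=1225/261, M4=-1787/522, M5=0
seg 0: a=0, c=M0/2=0, d=(M1−M0)/(6·3)=1637/14094, b=Δ0−h0·(2M0+M1)/6=-2681/1566
seg 1: a=-2, c=M1/2=1637/1566, d=(M2−M1)/(6·3)=-4531/14094, b=Δ1−h1·(2M1+M2)/6=1115/783
seg 2: a=3, c=M2/2=-1447/783, d=(M3−M2)/(6·3)=6569/14094, b=Δ2−h2·(2M2+M3)/6=-1541/1566
seg 3: a=-4, c=M3/2=1225/522, d=(M4−M3)/(6·2)=-4237/6264, b=Δ3−h3·(2M3+M4)/6=401/783
seg 4: a=1, c=M4/2=-1787/1044, d=(M5−M4)/(6·2)=1787/6264, b=Δ4−h4·(2M4+M5)/6=2791/1566
t_q=21/4 → seg 1, τ=9/4; S=-2+1115/783·τ+1637/1566·τ²+-4531/14094·τ³=31561/11136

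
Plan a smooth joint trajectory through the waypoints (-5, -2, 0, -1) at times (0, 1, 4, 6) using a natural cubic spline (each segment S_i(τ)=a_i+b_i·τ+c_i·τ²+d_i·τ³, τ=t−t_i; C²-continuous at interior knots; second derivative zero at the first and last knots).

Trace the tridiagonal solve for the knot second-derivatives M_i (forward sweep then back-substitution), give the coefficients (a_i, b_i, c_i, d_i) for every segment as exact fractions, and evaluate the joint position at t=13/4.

  seg 0: a=-5 b=1397/426 c=0 d=-119/426
  seg 1: a=-2 b=520/213 c=-119/142 d=35/426
  seg 2: a=0 b=-157/426 c=-7/71 d=7/426
S(13/4) = 1693/9088

Δ: Δ0=3, Δ1=2/3, Δ2=-1/2
row 1: diag=8, rhs=-14; c'=3/8, d'=-7/4
row 2: denom=10−3·3/8=71/8; d'=(-7−3·-7/4)/(71/8)=-14/71
back: M2=-14/71
back: M1=-7/4−3/8·-14/71=-119/71
M: M0=0, M1=-119/71, M2=-14/71, M3=0
seg 0: a=-5, c=M0/2=0, d=(M1−M0)/(6·1)=-119/426, b=Δ0−h0·(2M0+M1)/6=1397/426
seg 1: a=-2, c=M1/2=-119/142, d=(M2−M1)/(6·3)=35/426, b=Δ1−h1·(2M1+M2)/6=520/213
seg 2: a=0, c=M2/2=-7/71, d=(M3−M2)/(6·2)=7/426, b=Δ2−h2·(2M2+M3)/6=-157/426
t_q=13/4 → seg 1, τ=9/4; S=-2+520/213·τ+-119/142·τ²+35/426·τ³=1693/9088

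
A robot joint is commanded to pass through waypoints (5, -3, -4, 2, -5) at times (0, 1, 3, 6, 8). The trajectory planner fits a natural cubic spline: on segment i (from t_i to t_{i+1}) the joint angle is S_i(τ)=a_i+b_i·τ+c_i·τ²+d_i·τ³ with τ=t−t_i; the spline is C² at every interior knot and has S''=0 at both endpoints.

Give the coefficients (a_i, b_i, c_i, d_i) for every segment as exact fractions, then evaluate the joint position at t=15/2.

  seg 0: a=5 b=-845/92 c=0 d=109/92
  seg 1: a=-3 b=-259/46 c=327/92 d=-91/184
  seg 2: a=-4 b=61/23 c=27/46 d=-37/138
  seg 3: a=2 b=-49/46 c=-42/23 d=7/23
S(15/2) = -493/184

Δ: Δ0=-8, Δ1=-1/2, Δ2=2, Δ3=-7/2
row 1: diag=6, rhs=45; c'=1/3, d'=15/2
row 2: denom=10−2·1/3=28/3; d'=(15−2·15/2)/(28/3)=0
row 3: denom=10−3·9/28=253/28; d'=(-33−3·0)/(253/28)=-84/23
back: M3=-84/23
back: M2=0−9/28·-84/23=27/23
back: M1=15/2−1/3·27/23=327/46
M: M0=0, M1=327/46, M2=27/23, M3=-84/23, M4=0
seg 0: a=5, c=M0/2=0, d=(M1−M0)/(6·1)=109/92, b=Δ0−h0·(2M0+M1)/6=-845/92
seg 1: a=-3, c=M1/2=327/92, d=(M2−M1)/(6·2)=-91/184, b=Δ1−h1·(2M1+M2)/6=-259/46
seg 2: a=-4, c=M2/2=27/46, d=(M3−M2)/(6·3)=-37/138, b=Δ2−h2·(2M2+M3)/6=61/23
seg 3: a=2, c=M3/2=-42/23, d=(M4−M3)/(6·2)=7/23, b=Δ3−h3·(2M3+M4)/6=-49/46
t_q=15/2 → seg 3, τ=3/2; S=2+-49/46·τ+-42/23·τ²+7/23·τ³=-493/184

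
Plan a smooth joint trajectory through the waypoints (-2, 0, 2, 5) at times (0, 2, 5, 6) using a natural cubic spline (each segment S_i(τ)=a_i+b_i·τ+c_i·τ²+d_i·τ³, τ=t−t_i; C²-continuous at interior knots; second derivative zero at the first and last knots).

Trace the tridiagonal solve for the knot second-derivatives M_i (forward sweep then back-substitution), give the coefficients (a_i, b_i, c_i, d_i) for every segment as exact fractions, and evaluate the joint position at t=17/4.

Δ: Δ0=1, Δ1=2/3, Δ2=3
row 1: diag=10, rhs=-2; c'=3/10, d'=-1/5
row 2: denom=8−3·3/10=71/10; d'=(14−3·-1/5)/(71/10)=146/71
back: M2=146/71
back: M1=-1/5−3/10·146/71=-58/71
M: M0=0, M1=-58/71, M2=146/71, M3=0
seg 0: a=-2, c=M0/2=0, d=(M1−M0)/(6·2)=-29/426, b=Δ0−h0·(2M0+M1)/6=271/213
seg 1: a=0, c=M1/2=-29/71, d=(M2−M1)/(6·3)=34/213, b=Δ1−h1·(2M1+M2)/6=97/213
seg 2: a=2, c=M2/2=73/71, d=(M3−M2)/(6·1)=-73/213, b=Δ2−h2·(2M2+M3)/6=493/213
t_q=17/4 → seg 1, τ=9/4; S=0+97/213·τ+-29/71·τ²+34/213·τ³=1761/2272

  seg 0: a=-2 b=271/213 c=0 d=-29/426
  seg 1: a=0 b=97/213 c=-29/71 d=34/213
  seg 2: a=2 b=493/213 c=73/71 d=-73/213
S(17/4) = 1761/2272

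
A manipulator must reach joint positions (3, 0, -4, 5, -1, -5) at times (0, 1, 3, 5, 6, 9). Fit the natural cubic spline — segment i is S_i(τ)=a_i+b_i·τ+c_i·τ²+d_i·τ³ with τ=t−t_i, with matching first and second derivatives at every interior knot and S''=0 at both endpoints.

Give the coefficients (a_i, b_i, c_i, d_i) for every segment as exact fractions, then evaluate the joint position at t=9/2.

Δ: Δ0=-3, Δ1=-2, Δ2=9/2, Δ3=-6, Δ4=-4/3
row 1: diag=6, rhs=6; c'=1/3, d'=1
row 2: denom=8−2·1/3=22/3; d'=(39−2·1)/(22/3)=111/22
row 3: denom=6−2·3/11=60/11; d'=(-63−2·111/22)/(60/11)=-67/5
row 4: denom=8−1·11/60=469/60; d'=(28−1·-67/5)/(469/60)=2484/469
back: M4=2484/469
back: M3=-67/5−11/60·2484/469=-6740/469
back: M2=111/22−3/11·-6740/469=8409/938
back: M1=1−1/3·8409/938=-1865/938
M: M0=0, M1=-1865/938, M2=8409/938, M3=-6740/469, M4=2484/469, M5=0
seg 0: a=3, c=M0/2=0, d=(M1−M0)/(6·1)=-1865/5628, b=Δ0−h0·(2M0+M1)/6=-15019/5628
seg 1: a=0, c=M1/2=-1865/1876, d=(M2−M1)/(6·2)=5137/5628, b=Δ1−h1·(2M1+M2)/6=-10307/2814
seg 2: a=-4, c=M2/2=8409/1876, d=(M3−M2)/(6·2)=-3127/1608, b=Δ2−h2·(2M2+M3)/6=9325/2814
seg 3: a=5, c=M3/2=-3370/469, d=(M4−M3)/(6·1)=4612/1407, b=Δ3−h3·(2M3+M4)/6=-2944/1407
seg 4: a=-1, c=M4/2=1242/469, d=(M5−M4)/(6·3)=-138/469, b=Δ4−h4·(2M4+M5)/6=-9328/1407
t_q=9/2 → seg 2, τ=3/2; S=-4+9325/2814·τ+8409/1876·τ²+-3127/1608·τ³=134859/30016

  seg 0: a=3 b=-15019/5628 c=0 d=-1865/5628
  seg 1: a=0 b=-10307/2814 c=-1865/1876 d=5137/5628
  seg 2: a=-4 b=9325/2814 c=8409/1876 d=-3127/1608
  seg 3: a=5 b=-2944/1407 c=-3370/469 d=4612/1407
  seg 4: a=-1 b=-9328/1407 c=1242/469 d=-138/469
S(9/2) = 134859/30016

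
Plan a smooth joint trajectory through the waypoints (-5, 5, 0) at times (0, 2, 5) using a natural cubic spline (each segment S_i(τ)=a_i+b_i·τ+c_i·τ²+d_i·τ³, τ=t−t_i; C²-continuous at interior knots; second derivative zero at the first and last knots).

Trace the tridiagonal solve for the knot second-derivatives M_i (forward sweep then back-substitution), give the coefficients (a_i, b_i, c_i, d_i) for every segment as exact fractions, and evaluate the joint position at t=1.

  seg 0: a=-5 b=19/3 c=0 d=-1/3
  seg 1: a=5 b=7/3 c=-2 d=2/9
S(1) = 1

Δ: Δ0=5, Δ1=-5/3
row 1: diag=10, rhs=-40; c'=3/10, d'=-4
back: M1=-4
M: M0=0, M1=-4, M2=0
seg 0: a=-5, c=M0/2=0, d=(M1−M0)/(6·2)=-1/3, b=Δ0−h0·(2M0+M1)/6=19/3
seg 1: a=5, c=M1/2=-2, d=(M2−M1)/(6·3)=2/9, b=Δ1−h1·(2M1+M2)/6=7/3
t_q=1 → seg 0, τ=1; S=-5+19/3·τ+0·τ²+-1/3·τ³=1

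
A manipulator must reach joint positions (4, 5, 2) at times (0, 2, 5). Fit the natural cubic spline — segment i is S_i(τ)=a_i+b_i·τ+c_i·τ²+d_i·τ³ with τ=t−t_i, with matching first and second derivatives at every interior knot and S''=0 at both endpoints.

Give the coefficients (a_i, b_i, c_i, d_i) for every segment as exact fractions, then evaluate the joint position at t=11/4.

Δ: Δ0=1/2, Δ1=-1
row 1: diag=10, rhs=-9; c'=3/10, d'=-9/10
back: M1=-9/10
M: M0=0, M1=-9/10, M2=0
seg 0: a=4, c=M0/2=0, d=(M1−M0)/(6·2)=-3/40, b=Δ0−h0·(2M0+M1)/6=4/5
seg 1: a=5, c=M1/2=-9/20, d=(M2−M1)/(6·3)=1/20, b=Δ1−h1·(2M1+M2)/6=-1/10
t_q=11/4 → seg 1, τ=3/4; S=5+-1/10·τ+-9/20·τ²+1/20·τ³=6007/1280

  seg 0: a=4 b=4/5 c=0 d=-3/40
  seg 1: a=5 b=-1/10 c=-9/20 d=1/20
S(11/4) = 6007/1280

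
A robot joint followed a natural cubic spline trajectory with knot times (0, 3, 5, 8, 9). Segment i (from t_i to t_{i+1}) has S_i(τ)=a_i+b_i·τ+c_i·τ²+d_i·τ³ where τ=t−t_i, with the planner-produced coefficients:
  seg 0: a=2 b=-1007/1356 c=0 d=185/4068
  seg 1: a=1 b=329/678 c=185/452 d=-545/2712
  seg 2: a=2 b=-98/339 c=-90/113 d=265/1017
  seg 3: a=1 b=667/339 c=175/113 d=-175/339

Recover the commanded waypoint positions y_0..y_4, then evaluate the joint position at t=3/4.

y_0 = S_0(0) = a_0 = 2
y_1 = S_1(0) = a_1 = 1
y_2 = S_2(0) = a_2 = 2
y_3 = S_3(0) = a_3 = 1
y_4 = S_3(1) = 4
t_q=3/4 is in segment 0 (τ=3/4); S_0(τ)=42299/28928

y_0=2 y_1=1 y_2=2 y_3=1 y_4=4
S(3/4) = 42299/28928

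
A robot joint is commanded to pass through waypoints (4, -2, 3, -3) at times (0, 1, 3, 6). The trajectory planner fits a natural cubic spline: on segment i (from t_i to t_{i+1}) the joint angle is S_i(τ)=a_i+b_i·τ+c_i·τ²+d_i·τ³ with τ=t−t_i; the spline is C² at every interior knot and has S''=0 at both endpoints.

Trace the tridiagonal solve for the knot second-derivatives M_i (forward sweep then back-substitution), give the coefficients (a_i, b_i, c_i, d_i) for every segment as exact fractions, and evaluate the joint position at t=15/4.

Δ: Δ0=-6, Δ1=5/2, Δ2=-2
row 1: diag=6, rhs=51; c'=1/3, d'=17/2
row 2: denom=10−2·1/3=28/3; d'=(-27−2·17/2)/(28/3)=-33/7
back: M2=-33/7
back: M1=17/2−1/3·-33/7=141/14
M: M0=0, M1=141/14, M2=-33/7, M3=0
seg 0: a=4, c=M0/2=0, d=(M1−M0)/(6·1)=47/28, b=Δ0−h0·(2M0+M1)/6=-215/28
seg 1: a=-2, c=M1/2=141/28, d=(M2−M1)/(6·2)=-69/56, b=Δ1−h1·(2M1+M2)/6=-37/14
seg 2: a=3, c=M2/2=-33/14, d=(M3−M2)/(6·3)=11/42, b=Δ2−h2·(2M2+M3)/6=19/7
t_q=15/4 → seg 2, τ=3/4; S=3+19/7·τ+-33/14·τ²+11/42·τ³=489/128

  seg 0: a=4 b=-215/28 c=0 d=47/28
  seg 1: a=-2 b=-37/14 c=141/28 d=-69/56
  seg 2: a=3 b=19/7 c=-33/14 d=11/42
S(15/4) = 489/128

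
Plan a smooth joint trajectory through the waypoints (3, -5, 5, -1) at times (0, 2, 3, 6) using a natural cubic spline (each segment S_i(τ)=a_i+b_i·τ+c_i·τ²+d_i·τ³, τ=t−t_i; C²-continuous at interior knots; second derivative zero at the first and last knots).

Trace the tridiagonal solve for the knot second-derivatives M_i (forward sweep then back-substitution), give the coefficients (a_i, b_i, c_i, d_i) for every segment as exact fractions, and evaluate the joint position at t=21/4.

Δ: Δ0=-4, Δ1=10, Δ2=-2
row 1: diag=6, rhs=84; c'=1/6, d'=14
row 2: denom=8−1·1/6=47/6; d'=(-72−1·14)/(47/6)=-516/47
back: M2=-516/47
back: M1=14−1/6·-516/47=744/47
M: M0=0, M1=744/47, M2=-516/47, M3=0
seg 0: a=3, c=M0/2=0, d=(M1−M0)/(6·2)=62/47, b=Δ0−h0·(2M0+M1)/6=-436/47
seg 1: a=-5, c=M1/2=372/47, d=(M2−M1)/(6·1)=-210/47, b=Δ1−h1·(2M1+M2)/6=308/47
seg 2: a=5, c=M2/2=-258/47, d=(M3−M2)/(6·3)=86/141, b=Δ2−h2·(2M2+M3)/6=422/47
t_q=21/4 → seg 2, τ=9/4; S=5+422/47·τ+-258/47·τ²+86/141·τ³=6557/1504

  seg 0: a=3 b=-436/47 c=0 d=62/47
  seg 1: a=-5 b=308/47 c=372/47 d=-210/47
  seg 2: a=5 b=422/47 c=-258/47 d=86/141
S(21/4) = 6557/1504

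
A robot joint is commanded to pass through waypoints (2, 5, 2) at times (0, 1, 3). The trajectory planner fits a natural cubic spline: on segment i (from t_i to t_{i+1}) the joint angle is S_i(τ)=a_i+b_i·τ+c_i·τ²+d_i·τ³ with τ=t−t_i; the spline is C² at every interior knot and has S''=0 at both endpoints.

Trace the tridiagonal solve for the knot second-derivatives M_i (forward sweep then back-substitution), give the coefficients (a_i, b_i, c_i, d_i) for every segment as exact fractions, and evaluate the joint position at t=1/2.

Δ: Δ0=3, Δ1=-3/2
row 1: diag=6, rhs=-27; c'=1/3, d'=-9/2
back: M1=-9/2
M: M0=0, M1=-9/2, M2=0
seg 0: a=2, c=M0/2=0, d=(M1−M0)/(6·1)=-3/4, b=Δ0−h0·(2M0+M1)/6=15/4
seg 1: a=5, c=M1/2=-9/4, d=(M2−M1)/(6·2)=3/8, b=Δ1−h1·(2M1+M2)/6=3/2
t_q=1/2 → seg 0, τ=1/2; S=2+15/4·τ+0·τ²+-3/4·τ³=121/32

  seg 0: a=2 b=15/4 c=0 d=-3/4
  seg 1: a=5 b=3/2 c=-9/4 d=3/8
S(1/2) = 121/32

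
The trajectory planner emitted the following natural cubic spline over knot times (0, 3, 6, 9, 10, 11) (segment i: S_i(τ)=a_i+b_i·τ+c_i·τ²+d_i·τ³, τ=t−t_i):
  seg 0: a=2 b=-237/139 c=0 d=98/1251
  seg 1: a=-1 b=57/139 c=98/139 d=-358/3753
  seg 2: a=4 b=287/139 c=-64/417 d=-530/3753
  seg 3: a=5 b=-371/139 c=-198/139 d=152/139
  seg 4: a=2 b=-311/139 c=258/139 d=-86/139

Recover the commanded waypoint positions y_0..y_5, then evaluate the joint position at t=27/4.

y_0=2 y_1=-1 y_2=4 y_3=5 y_4=2 y_5=1
S(27/4) = 24031/4448

y_0 = S_0(0) = a_0 = 2
y_1 = S_1(0) = a_1 = -1
y_2 = S_2(0) = a_2 = 4
y_3 = S_3(0) = a_3 = 5
y_4 = S_4(0) = a_4 = 2
y_5 = S_4(1) = 1
t_q=27/4 is in segment 2 (τ=3/4); S_2(τ)=24031/4448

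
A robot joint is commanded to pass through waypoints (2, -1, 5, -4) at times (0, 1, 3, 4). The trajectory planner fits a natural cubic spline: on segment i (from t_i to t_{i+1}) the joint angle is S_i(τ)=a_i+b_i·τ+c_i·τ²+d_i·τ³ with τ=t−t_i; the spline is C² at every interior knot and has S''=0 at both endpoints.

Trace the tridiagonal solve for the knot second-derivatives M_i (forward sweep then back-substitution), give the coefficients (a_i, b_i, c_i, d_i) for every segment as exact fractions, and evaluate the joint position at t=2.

Δ: Δ0=-3, Δ1=3, Δ2=-9
row 1: diag=6, rhs=36; c'=1/3, d'=6
row 2: denom=6−2·1/3=16/3; d'=(-72−2·6)/(16/3)=-63/4
back: M2=-63/4
back: M1=6−1/3·-63/4=45/4
M: M0=0, M1=45/4, M2=-63/4, M3=0
seg 0: a=2, c=M0/2=0, d=(M1−M0)/(6·1)=15/8, b=Δ0−h0·(2M0+M1)/6=-39/8
seg 1: a=-1, c=M1/2=45/8, d=(M2−M1)/(6·2)=-9/4, b=Δ1−h1·(2M1+M2)/6=3/4
seg 2: a=5, c=M2/2=-63/8, d=(M3−M2)/(6·1)=21/8, b=Δ2−h2·(2M2+M3)/6=-15/4
t_q=2 → seg 1, τ=1; S=-1+3/4·τ+45/8·τ²+-9/4·τ³=25/8

  seg 0: a=2 b=-39/8 c=0 d=15/8
  seg 1: a=-1 b=3/4 c=45/8 d=-9/4
  seg 2: a=5 b=-15/4 c=-63/8 d=21/8
S(2) = 25/8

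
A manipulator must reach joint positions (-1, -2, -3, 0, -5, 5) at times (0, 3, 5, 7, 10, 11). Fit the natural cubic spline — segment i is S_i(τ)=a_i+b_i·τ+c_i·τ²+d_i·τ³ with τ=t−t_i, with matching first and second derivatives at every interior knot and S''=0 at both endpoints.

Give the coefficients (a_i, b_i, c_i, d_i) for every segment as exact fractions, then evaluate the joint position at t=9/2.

  seg 0: a=-1 b=38/1269 c=0 d=-461/11421
  seg 1: a=-2 b=-1345/1269 c=-461/1269 d=3265/10152
  seg 2: a=-3 b=1139/846 c=7951/5076 d=-7561/10152
  seg 3: a=0 b=-1682/1269 c=-3683/1269 d=10616/11421
  seg 4: a=-5 b=8068/1269 c=2311/423 d=-2311/1269
S(9/2) = -89927/27072

Δ: Δ0=-1/3, Δ1=-1/2, Δ2=3/2, Δ3=-5/3, Δ4=10
row 1: diag=10, rhs=-1; c'=1/5, d'=-1/10
row 2: denom=8−2·1/5=38/5; d'=(12−2·-1/10)/(38/5)=61/38
row 3: denom=10−2·5/19=180/19; d'=(-19−2·61/38)/(180/19)=-211/90
row 4: denom=8−3·19/60=141/20; d'=(70−3·-211/90)/(141/20)=4622/423
back: M4=4622/423
back: M3=-211/90−19/60·4622/423=-7366/1269
back: M2=61/38−5/19·-7366/1269=7951/2538
back: M1=-1/10−1/5·7951/2538=-922/1269
M: M0=0, M1=-922/1269, M2=7951/2538, M3=-7366/1269, M4=4622/423, M5=0
seg 0: a=-1, c=M0/2=0, d=(M1−M0)/(6·3)=-461/11421, b=Δ0−h0·(2M0+M1)/6=38/1269
seg 1: a=-2, c=M1/2=-461/1269, d=(M2−M1)/(6·2)=3265/10152, b=Δ1−h1·(2M1+M2)/6=-1345/1269
seg 2: a=-3, c=M2/2=7951/5076, d=(M3−M2)/(6·2)=-7561/10152, b=Δ2−h2·(2M2+M3)/6=1139/846
seg 3: a=0, c=M3/2=-3683/1269, d=(M4−M3)/(6·3)=10616/11421, b=Δ3−h3·(2M3+M4)/6=-1682/1269
seg 4: a=-5, c=M4/2=2311/423, d=(M5−M4)/(6·1)=-2311/1269, b=Δ4−h4·(2M4+M5)/6=8068/1269
t_q=9/2 → seg 1, τ=3/2; S=-2+-1345/1269·τ+-461/1269·τ²+3265/10152·τ³=-89927/27072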